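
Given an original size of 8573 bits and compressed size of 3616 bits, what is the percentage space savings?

Space savings = (1 - Compressed/Original) × 100%
= (1 - 3616/8573) × 100%
= 57.82%


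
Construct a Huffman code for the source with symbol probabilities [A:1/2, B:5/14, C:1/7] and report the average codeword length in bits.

Huffman tree construction:
Combine smallest probabilities repeatedly
Resulting codes:
  A: 0 (length 1)
  B: 11 (length 2)
  C: 10 (length 2)
Average length = Σ p(s) × length(s) = 1.5000 bits


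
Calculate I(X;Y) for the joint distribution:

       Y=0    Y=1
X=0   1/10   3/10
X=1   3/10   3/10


H(X) = 0.9710, H(Y) = 0.9710, H(X,Y) = 1.8955
I(X;Y) = H(X) + H(Y) - H(X,Y) = 0.0464 bits


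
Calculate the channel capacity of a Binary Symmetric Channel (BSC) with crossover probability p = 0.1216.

For BSC with error probability p:
C = 1 - H(p) where H(p) is binary entropy
H(0.1216) = -0.1216 × log₂(0.1216) - 0.8784 × log₂(0.8784)
H(p) = 0.5339
C = 1 - 0.5339 = 0.4661 bits/use


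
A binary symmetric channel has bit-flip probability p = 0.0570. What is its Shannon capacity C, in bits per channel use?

For BSC with error probability p:
C = 1 - H(p) where H(p) is binary entropy
H(0.0570) = -0.0570 × log₂(0.0570) - 0.9430 × log₂(0.9430)
H(p) = 0.3154
C = 1 - 0.3154 = 0.6846 bits/use


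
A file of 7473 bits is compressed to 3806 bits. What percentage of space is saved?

Space savings = (1 - Compressed/Original) × 100%
= (1 - 3806/7473) × 100%
= 49.07%


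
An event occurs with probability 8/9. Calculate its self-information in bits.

Information content I(x) = -log₂(p(x))
I = -log₂(8/9) = -log₂(0.8889)
I = 0.1699 bits


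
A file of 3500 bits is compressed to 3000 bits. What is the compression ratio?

Compression ratio = Original / Compressed
= 3500 / 3000 = 1.17:1


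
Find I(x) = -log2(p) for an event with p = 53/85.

Information content I(x) = -log₂(p(x))
I = -log₂(53/85) = -log₂(0.6235)
I = 0.6815 bits


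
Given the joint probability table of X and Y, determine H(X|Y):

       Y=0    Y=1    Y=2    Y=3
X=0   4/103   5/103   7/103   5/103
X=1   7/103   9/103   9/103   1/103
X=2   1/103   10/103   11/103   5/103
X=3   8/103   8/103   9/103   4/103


H(X|Y) = Σ_y p(y) H(X|Y=y)
  p(Y=0) = 20/103, H(X|Y=0) = 1.7394
  p(Y=1) = 32/103, H(X|Y=1) = 1.9576
  p(Y=2) = 36/103, H(X|Y=2) = 1.9820
  p(Y=3) = 15/103, H(X|Y=3) = 1.8256
H(X|Y) = 0.1942×1.7394 + 0.3107×1.9576 + 0.3495×1.9820 + 0.1456×1.8256 = 1.9045 bits


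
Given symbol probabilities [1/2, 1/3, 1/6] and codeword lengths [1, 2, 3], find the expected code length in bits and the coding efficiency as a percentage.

Average length L = Σ p_i × l_i = 1.6667 bits
Entropy H = 1.4591 bits
Efficiency η = H/L × 100% = 87.55%


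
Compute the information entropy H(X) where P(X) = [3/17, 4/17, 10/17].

H(X) = -Σ p(x) log₂ p(x)
  -3/17 × log₂(3/17) = 0.4416
  -4/17 × log₂(4/17) = 0.4912
  -10/17 × log₂(10/17) = 0.4503
H(X) = 1.3831 bits


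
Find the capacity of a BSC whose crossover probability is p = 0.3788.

For BSC with error probability p:
C = 1 - H(p) where H(p) is binary entropy
H(0.3788) = -0.3788 × log₂(0.3788) - 0.6212 × log₂(0.6212)
H(p) = 0.9572
C = 1 - 0.9572 = 0.0428 bits/use


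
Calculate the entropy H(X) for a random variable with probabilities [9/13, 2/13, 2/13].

H(X) = -Σ p(x) log₂ p(x)
  -9/13 × log₂(9/13) = 0.3673
  -2/13 × log₂(2/13) = 0.4155
  -2/13 × log₂(2/13) = 0.4155
H(X) = 1.1982 bits


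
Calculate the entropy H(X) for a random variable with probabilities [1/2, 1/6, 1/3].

H(X) = -Σ p(x) log₂ p(x)
  -1/2 × log₂(1/2) = 0.5000
  -1/6 × log₂(1/6) = 0.4308
  -1/3 × log₂(1/3) = 0.5283
H(X) = 1.4591 bits


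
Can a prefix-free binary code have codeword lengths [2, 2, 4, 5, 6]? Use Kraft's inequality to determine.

Kraft inequality: Σ 2^(-l_i) ≤ 1 for prefix-free code
Calculating: 2^(-2) + 2^(-2) + 2^(-4) + 2^(-5) + 2^(-6)
= 0.25 + 0.25 + 0.0625 + 0.03125 + 0.015625
= 0.6094
Since 0.6094 ≤ 1, prefix-free code exists


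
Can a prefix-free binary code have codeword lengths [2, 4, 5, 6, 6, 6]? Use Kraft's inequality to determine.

Kraft inequality: Σ 2^(-l_i) ≤ 1 for prefix-free code
Calculating: 2^(-2) + 2^(-4) + 2^(-5) + 2^(-6) + 2^(-6) + 2^(-6)
= 0.25 + 0.0625 + 0.03125 + 0.015625 + 0.015625 + 0.015625
= 0.3906
Since 0.3906 ≤ 1, prefix-free code exists


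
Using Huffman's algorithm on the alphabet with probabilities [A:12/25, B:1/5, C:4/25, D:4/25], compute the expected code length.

Huffman tree construction:
Combine smallest probabilities repeatedly
Resulting codes:
  A: 0 (length 1)
  B: 10 (length 2)
  C: 110 (length 3)
  D: 111 (length 3)
Average length = Σ p(s) × length(s) = 1.8400 bits


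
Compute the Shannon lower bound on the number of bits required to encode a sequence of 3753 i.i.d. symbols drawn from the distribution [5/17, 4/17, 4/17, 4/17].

Entropy H = 1.9928 bits/symbol
Minimum bits = H × n = 1.9928 × 3753
= 7478.90 bits


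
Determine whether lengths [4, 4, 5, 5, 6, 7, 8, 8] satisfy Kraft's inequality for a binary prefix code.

Kraft inequality: Σ 2^(-l_i) ≤ 1 for prefix-free code
Calculating: 2^(-4) + 2^(-4) + 2^(-5) + 2^(-5) + 2^(-6) + 2^(-7) + 2^(-8) + 2^(-8)
= 0.0625 + 0.0625 + 0.03125 + 0.03125 + 0.015625 + 0.0078125 + 0.00390625 + 0.00390625
= 0.2188
Since 0.2188 ≤ 1, prefix-free code exists


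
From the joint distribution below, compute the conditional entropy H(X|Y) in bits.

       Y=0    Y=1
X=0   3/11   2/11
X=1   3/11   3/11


H(X|Y) = Σ_y p(y) H(X|Y=y)
  p(Y=0) = 6/11, H(X|Y=0) = 1.0000
  p(Y=1) = 5/11, H(X|Y=1) = 0.9710
H(X|Y) = 0.5455×1.0000 + 0.4545×0.9710 = 0.9868 bits


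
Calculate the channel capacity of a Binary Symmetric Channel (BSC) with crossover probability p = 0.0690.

For BSC with error probability p:
C = 1 - H(p) where H(p) is binary entropy
H(0.0690) = -0.0690 × log₂(0.0690) - 0.9310 × log₂(0.9310)
H(p) = 0.3622
C = 1 - 0.3622 = 0.6378 bits/use


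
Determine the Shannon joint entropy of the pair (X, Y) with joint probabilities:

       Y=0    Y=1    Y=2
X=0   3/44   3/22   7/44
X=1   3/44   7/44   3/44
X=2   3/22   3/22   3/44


H(X,Y) = -Σ p(x,y) log₂ p(x,y)
  p(0,0)=3/44: -0.0682 × log₂(0.0682) = 0.2642
  p(0,1)=3/22: -0.1364 × log₂(0.1364) = 0.3920
  p(0,2)=7/44: -0.1591 × log₂(0.1591) = 0.4219
  p(1,0)=3/44: -0.0682 × log₂(0.0682) = 0.2642
  p(1,1)=7/44: -0.1591 × log₂(0.1591) = 0.4219
  p(1,2)=3/44: -0.0682 × log₂(0.0682) = 0.2642
  p(2,0)=3/22: -0.1364 × log₂(0.1364) = 0.3920
  p(2,1)=3/22: -0.1364 × log₂(0.1364) = 0.3920
  p(2,2)=3/44: -0.0682 × log₂(0.0682) = 0.2642
H(X,Y) = 3.0764 bits


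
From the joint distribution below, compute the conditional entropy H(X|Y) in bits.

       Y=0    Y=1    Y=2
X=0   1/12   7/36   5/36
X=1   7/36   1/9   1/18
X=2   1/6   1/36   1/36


H(X|Y) = Σ_y p(y) H(X|Y=y)
  p(Y=0) = 4/9, H(X|Y=0) = 1.5052
  p(Y=1) = 1/3, H(X|Y=1) = 1.2807
  p(Y=2) = 2/9, H(X|Y=2) = 1.2988
H(X|Y) = 0.4444×1.5052 + 0.3333×1.2807 + 0.2222×1.2988 = 1.3845 bits


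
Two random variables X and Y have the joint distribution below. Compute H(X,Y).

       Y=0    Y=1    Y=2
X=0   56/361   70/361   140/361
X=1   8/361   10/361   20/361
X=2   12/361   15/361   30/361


H(X,Y) = -Σ p(x,y) log₂ p(x,y)
  p(0,0)=56/361: -0.1551 × log₂(0.1551) = 0.4171
  p(0,1)=70/361: -0.1939 × log₂(0.1939) = 0.4589
  p(0,2)=140/361: -0.3878 × log₂(0.3878) = 0.5300
  p(1,0)=8/361: -0.0222 × log₂(0.0222) = 0.1218
  p(1,1)=10/361: -0.0277 × log₂(0.0277) = 0.1433
  p(1,2)=20/361: -0.0554 × log₂(0.0554) = 0.2312
  p(2,0)=12/361: -0.0332 × log₂(0.0332) = 0.1632
  p(2,1)=15/361: -0.0416 × log₂(0.0416) = 0.1907
  p(2,2)=30/361: -0.0831 × log₂(0.0831) = 0.2983
H(X,Y) = 2.5544 bits


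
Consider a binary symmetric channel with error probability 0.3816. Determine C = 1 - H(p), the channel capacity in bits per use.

For BSC with error probability p:
C = 1 - H(p) where H(p) is binary entropy
H(0.3816) = -0.3816 × log₂(0.3816) - 0.6184 × log₂(0.6184)
H(p) = 0.9592
C = 1 - 0.9592 = 0.0408 bits/use


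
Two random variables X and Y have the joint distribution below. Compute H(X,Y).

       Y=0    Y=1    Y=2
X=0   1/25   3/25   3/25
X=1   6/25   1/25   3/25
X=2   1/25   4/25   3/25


H(X,Y) = -Σ p(x,y) log₂ p(x,y)
  p(0,0)=1/25: -0.0400 × log₂(0.0400) = 0.1858
  p(0,1)=3/25: -0.1200 × log₂(0.1200) = 0.3671
  p(0,2)=3/25: -0.1200 × log₂(0.1200) = 0.3671
  p(1,0)=6/25: -0.2400 × log₂(0.2400) = 0.4941
  p(1,1)=1/25: -0.0400 × log₂(0.0400) = 0.1858
  p(1,2)=3/25: -0.1200 × log₂(0.1200) = 0.3671
  p(2,0)=1/25: -0.0400 × log₂(0.0400) = 0.1858
  p(2,1)=4/25: -0.1600 × log₂(0.1600) = 0.4230
  p(2,2)=3/25: -0.1200 × log₂(0.1200) = 0.3671
H(X,Y) = 2.9427 bits


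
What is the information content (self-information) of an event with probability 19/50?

Information content I(x) = -log₂(p(x))
I = -log₂(19/50) = -log₂(0.3800)
I = 1.3959 bits


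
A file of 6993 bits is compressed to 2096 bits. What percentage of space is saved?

Space savings = (1 - Compressed/Original) × 100%
= (1 - 2096/6993) × 100%
= 70.03%


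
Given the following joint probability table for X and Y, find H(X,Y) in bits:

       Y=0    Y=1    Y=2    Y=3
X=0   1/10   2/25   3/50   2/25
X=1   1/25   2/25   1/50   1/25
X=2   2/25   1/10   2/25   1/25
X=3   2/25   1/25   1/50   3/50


H(X,Y) = -Σ p(x,y) log₂ p(x,y)
  p(0,0)=1/10: -0.1000 × log₂(0.1000) = 0.3322
  p(0,1)=2/25: -0.0800 × log₂(0.0800) = 0.2915
  p(0,2)=3/50: -0.0600 × log₂(0.0600) = 0.2435
  p(0,3)=2/25: -0.0800 × log₂(0.0800) = 0.2915
  p(1,0)=1/25: -0.0400 × log₂(0.0400) = 0.1858
  p(1,1)=2/25: -0.0800 × log₂(0.0800) = 0.2915
  p(1,2)=1/50: -0.0200 × log₂(0.0200) = 0.1129
  p(1,3)=1/25: -0.0400 × log₂(0.0400) = 0.1858
  p(2,0)=2/25: -0.0800 × log₂(0.0800) = 0.2915
  p(2,1)=1/10: -0.1000 × log₂(0.1000) = 0.3322
  p(2,2)=2/25: -0.0800 × log₂(0.0800) = 0.2915
  p(2,3)=1/25: -0.0400 × log₂(0.0400) = 0.1858
  p(3,0)=2/25: -0.0800 × log₂(0.0800) = 0.2915
  p(3,1)=1/25: -0.0400 × log₂(0.0400) = 0.1858
  p(3,2)=1/50: -0.0200 × log₂(0.0200) = 0.1129
  p(3,3)=3/50: -0.0600 × log₂(0.0600) = 0.2435
H(X,Y) = 3.8693 bits


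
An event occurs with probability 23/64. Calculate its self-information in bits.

Information content I(x) = -log₂(p(x))
I = -log₂(23/64) = -log₂(0.3594)
I = 1.4764 bits


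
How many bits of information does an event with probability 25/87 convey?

Information content I(x) = -log₂(p(x))
I = -log₂(25/87) = -log₂(0.2874)
I = 1.7991 bits


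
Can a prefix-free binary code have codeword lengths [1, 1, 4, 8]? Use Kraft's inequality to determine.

Kraft inequality: Σ 2^(-l_i) ≤ 1 for prefix-free code
Calculating: 2^(-1) + 2^(-1) + 2^(-4) + 2^(-8)
= 0.5 + 0.5 + 0.0625 + 0.00390625
= 1.0664
Since 1.0664 > 1, prefix-free code does not exist


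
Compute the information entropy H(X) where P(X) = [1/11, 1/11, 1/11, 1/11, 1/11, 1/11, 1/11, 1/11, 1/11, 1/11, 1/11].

H(X) = -Σ p(x) log₂ p(x)
  -1/11 × log₂(1/11) = 0.3145
  -1/11 × log₂(1/11) = 0.3145
  -1/11 × log₂(1/11) = 0.3145
  -1/11 × log₂(1/11) = 0.3145
  -1/11 × log₂(1/11) = 0.3145
  -1/11 × log₂(1/11) = 0.3145
  -1/11 × log₂(1/11) = 0.3145
  -1/11 × log₂(1/11) = 0.3145
  -1/11 × log₂(1/11) = 0.3145
  -1/11 × log₂(1/11) = 0.3145
  -1/11 × log₂(1/11) = 0.3145
H(X) = 3.4594 bits


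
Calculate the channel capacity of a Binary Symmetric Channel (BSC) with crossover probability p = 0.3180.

For BSC with error probability p:
C = 1 - H(p) where H(p) is binary entropy
H(0.3180) = -0.3180 × log₂(0.3180) - 0.6820 × log₂(0.6820)
H(p) = 0.9022
C = 1 - 0.9022 = 0.0978 bits/use


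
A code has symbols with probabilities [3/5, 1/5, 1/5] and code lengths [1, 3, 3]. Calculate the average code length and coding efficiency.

Average length L = Σ p_i × l_i = 1.8000 bits
Entropy H = 1.3710 bits
Efficiency η = H/L × 100% = 76.16%


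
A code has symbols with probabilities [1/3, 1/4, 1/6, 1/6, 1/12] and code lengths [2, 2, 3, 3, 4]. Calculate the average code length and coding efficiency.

Average length L = Σ p_i × l_i = 2.5000 bits
Entropy H = 2.1887 bits
Efficiency η = H/L × 100% = 87.55%


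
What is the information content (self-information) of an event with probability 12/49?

Information content I(x) = -log₂(p(x))
I = -log₂(12/49) = -log₂(0.2449)
I = 2.0297 bits


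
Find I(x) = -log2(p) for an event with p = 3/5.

Information content I(x) = -log₂(p(x))
I = -log₂(3/5) = -log₂(0.6000)
I = 0.7370 bits


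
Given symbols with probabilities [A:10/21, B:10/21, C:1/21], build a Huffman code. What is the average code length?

Huffman tree construction:
Combine smallest probabilities repeatedly
Resulting codes:
  A: 11 (length 2)
  B: 0 (length 1)
  C: 10 (length 2)
Average length = Σ p(s) × length(s) = 1.5238 bits


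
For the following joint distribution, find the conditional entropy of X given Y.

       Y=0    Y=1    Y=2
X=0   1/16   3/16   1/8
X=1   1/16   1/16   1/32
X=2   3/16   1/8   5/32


H(X|Y) = Σ_y p(y) H(X|Y=y)
  p(Y=0) = 5/16, H(X|Y=0) = 1.3710
  p(Y=1) = 3/8, H(X|Y=1) = 1.4591
  p(Y=2) = 5/16, H(X|Y=2) = 1.3610
H(X|Y) = 0.3125×1.3710 + 0.3750×1.4591 + 0.3125×1.3610 = 1.4009 bits


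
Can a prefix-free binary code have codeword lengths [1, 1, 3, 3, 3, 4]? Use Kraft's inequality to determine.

Kraft inequality: Σ 2^(-l_i) ≤ 1 for prefix-free code
Calculating: 2^(-1) + 2^(-1) + 2^(-3) + 2^(-3) + 2^(-3) + 2^(-4)
= 0.5 + 0.5 + 0.125 + 0.125 + 0.125 + 0.0625
= 1.4375
Since 1.4375 > 1, prefix-free code does not exist


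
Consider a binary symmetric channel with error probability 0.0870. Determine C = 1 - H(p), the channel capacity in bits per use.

For BSC with error probability p:
C = 1 - H(p) where H(p) is binary entropy
H(0.0870) = -0.0870 × log₂(0.0870) - 0.9130 × log₂(0.9130)
H(p) = 0.4264
C = 1 - 0.4264 = 0.5736 bits/use


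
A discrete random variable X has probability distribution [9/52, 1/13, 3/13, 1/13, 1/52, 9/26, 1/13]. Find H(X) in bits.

H(X) = -Σ p(x) log₂ p(x)
  -9/52 × log₂(9/52) = 0.4380
  -1/13 × log₂(1/13) = 0.2846
  -3/13 × log₂(3/13) = 0.4882
  -1/13 × log₂(1/13) = 0.2846
  -1/52 × log₂(1/52) = 0.1096
  -9/26 × log₂(9/26) = 0.5298
  -1/13 × log₂(1/13) = 0.2846
H(X) = 2.4195 bits


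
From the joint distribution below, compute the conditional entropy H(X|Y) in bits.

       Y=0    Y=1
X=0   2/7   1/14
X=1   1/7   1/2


H(X|Y) = Σ_y p(y) H(X|Y=y)
  p(Y=0) = 3/7, H(X|Y=0) = 0.9183
  p(Y=1) = 4/7, H(X|Y=1) = 0.5436
H(X|Y) = 0.4286×0.9183 + 0.5714×0.5436 = 0.7042 bits


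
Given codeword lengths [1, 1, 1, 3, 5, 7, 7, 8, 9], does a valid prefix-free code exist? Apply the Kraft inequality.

Kraft inequality: Σ 2^(-l_i) ≤ 1 for prefix-free code
Calculating: 2^(-1) + 2^(-1) + 2^(-1) + 2^(-3) + 2^(-5) + 2^(-7) + 2^(-7) + 2^(-8) + 2^(-9)
= 0.5 + 0.5 + 0.5 + 0.125 + 0.03125 + 0.0078125 + 0.0078125 + 0.00390625 + 0.001953125
= 1.6777
Since 1.6777 > 1, prefix-free code does not exist


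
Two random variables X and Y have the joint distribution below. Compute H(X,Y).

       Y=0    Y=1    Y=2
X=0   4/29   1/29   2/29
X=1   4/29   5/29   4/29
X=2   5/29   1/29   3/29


H(X,Y) = -Σ p(x,y) log₂ p(x,y)
  p(0,0)=4/29: -0.1379 × log₂(0.1379) = 0.3942
  p(0,1)=1/29: -0.0345 × log₂(0.0345) = 0.1675
  p(0,2)=2/29: -0.0690 × log₂(0.0690) = 0.2661
  p(1,0)=4/29: -0.1379 × log₂(0.1379) = 0.3942
  p(1,1)=5/29: -0.1724 × log₂(0.1724) = 0.4373
  p(1,2)=4/29: -0.1379 × log₂(0.1379) = 0.3942
  p(2,0)=5/29: -0.1724 × log₂(0.1724) = 0.4373
  p(2,1)=1/29: -0.0345 × log₂(0.0345) = 0.1675
  p(2,2)=3/29: -0.1034 × log₂(0.1034) = 0.3386
H(X,Y) = 2.9968 bits


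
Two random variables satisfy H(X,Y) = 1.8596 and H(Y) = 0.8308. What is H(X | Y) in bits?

Chain rule: H(X,Y) = H(X|Y) + H(Y)
H(X|Y) = H(X,Y) - H(Y) = 1.8596 - 0.8308 = 1.0288 bits


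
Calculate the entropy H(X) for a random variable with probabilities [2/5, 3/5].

H(X) = -Σ p(x) log₂ p(x)
  -2/5 × log₂(2/5) = 0.5288
  -3/5 × log₂(3/5) = 0.4422
H(X) = 0.9710 bits


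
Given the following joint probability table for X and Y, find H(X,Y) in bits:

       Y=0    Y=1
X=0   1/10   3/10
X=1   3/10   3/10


H(X,Y) = -Σ p(x,y) log₂ p(x,y)
  p(0,0)=1/10: -0.1000 × log₂(0.1000) = 0.3322
  p(0,1)=3/10: -0.3000 × log₂(0.3000) = 0.5211
  p(1,0)=3/10: -0.3000 × log₂(0.3000) = 0.5211
  p(1,1)=3/10: -0.3000 × log₂(0.3000) = 0.5211
H(X,Y) = 1.8955 bits


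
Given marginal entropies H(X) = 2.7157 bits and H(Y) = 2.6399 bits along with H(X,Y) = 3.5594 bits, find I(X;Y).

I(X;Y) = H(X) + H(Y) - H(X,Y)
I(X;Y) = 2.7157 + 2.6399 - 3.5594 = 1.7962 bits


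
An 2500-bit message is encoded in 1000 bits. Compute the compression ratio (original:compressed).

Compression ratio = Original / Compressed
= 2500 / 1000 = 2.50:1


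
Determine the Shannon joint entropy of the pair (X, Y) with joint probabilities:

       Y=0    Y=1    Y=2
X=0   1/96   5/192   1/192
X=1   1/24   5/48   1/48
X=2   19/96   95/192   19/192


H(X,Y) = -Σ p(x,y) log₂ p(x,y)
  p(0,0)=1/96: -0.0104 × log₂(0.0104) = 0.0686
  p(0,1)=5/192: -0.0260 × log₂(0.0260) = 0.1371
  p(0,2)=1/192: -0.0052 × log₂(0.0052) = 0.0395
  p(1,0)=1/24: -0.0417 × log₂(0.0417) = 0.1910
  p(1,1)=5/48: -0.1042 × log₂(0.1042) = 0.3399
  p(1,2)=1/48: -0.0208 × log₂(0.0208) = 0.1164
  p(2,0)=19/96: -0.1979 × log₂(0.1979) = 0.4625
  p(2,1)=95/192: -0.4948 × log₂(0.4948) = 0.5023
  p(2,2)=19/192: -0.0990 × log₂(0.0990) = 0.3302
H(X,Y) = 2.1875 bits


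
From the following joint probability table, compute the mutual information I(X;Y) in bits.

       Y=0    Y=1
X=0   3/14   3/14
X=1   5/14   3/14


H(X) = 0.9852, H(Y) = 0.9852, H(X,Y) = 1.9592
I(X;Y) = H(X) + H(Y) - H(X,Y) = 0.0113 bits


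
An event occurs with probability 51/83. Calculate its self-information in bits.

Information content I(x) = -log₂(p(x))
I = -log₂(51/83) = -log₂(0.6145)
I = 0.7026 bits


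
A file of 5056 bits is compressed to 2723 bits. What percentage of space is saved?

Space savings = (1 - Compressed/Original) × 100%
= (1 - 2723/5056) × 100%
= 46.14%


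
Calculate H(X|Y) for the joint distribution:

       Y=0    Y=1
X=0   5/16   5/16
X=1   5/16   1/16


H(X|Y) = Σ_y p(y) H(X|Y=y)
  p(Y=0) = 5/8, H(X|Y=0) = 1.0000
  p(Y=1) = 3/8, H(X|Y=1) = 0.6500
H(X|Y) = 0.6250×1.0000 + 0.3750×0.6500 = 0.8688 bits


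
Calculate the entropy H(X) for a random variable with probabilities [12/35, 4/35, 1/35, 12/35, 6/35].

H(X) = -Σ p(x) log₂ p(x)
  -12/35 × log₂(12/35) = 0.5295
  -4/35 × log₂(4/35) = 0.3576
  -1/35 × log₂(1/35) = 0.1466
  -12/35 × log₂(12/35) = 0.5295
  -6/35 × log₂(6/35) = 0.4362
H(X) = 1.9993 bits


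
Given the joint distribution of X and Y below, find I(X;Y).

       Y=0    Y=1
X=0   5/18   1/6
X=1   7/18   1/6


H(X) = 0.9911, H(Y) = 0.9183, H(X,Y) = 1.9049
I(X;Y) = H(X) + H(Y) - H(X,Y) = 0.0045 bits


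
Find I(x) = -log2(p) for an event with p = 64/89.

Information content I(x) = -log₂(p(x))
I = -log₂(64/89) = -log₂(0.7191)
I = 0.4757 bits


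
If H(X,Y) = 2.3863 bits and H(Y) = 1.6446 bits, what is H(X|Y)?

Chain rule: H(X,Y) = H(X|Y) + H(Y)
H(X|Y) = H(X,Y) - H(Y) = 2.3863 - 1.6446 = 0.7417 bits


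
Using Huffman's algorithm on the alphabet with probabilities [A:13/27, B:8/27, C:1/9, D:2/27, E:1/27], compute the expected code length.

Huffman tree construction:
Combine smallest probabilities repeatedly
Resulting codes:
  A: 0 (length 1)
  B: 11 (length 2)
  C: 100 (length 3)
  D: 1011 (length 4)
  E: 1010 (length 4)
Average length = Σ p(s) × length(s) = 1.8519 bits


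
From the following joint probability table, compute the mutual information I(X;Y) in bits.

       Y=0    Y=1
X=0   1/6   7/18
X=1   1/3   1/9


H(X) = 0.9911, H(Y) = 1.0000, H(X,Y) = 1.8413
I(X;Y) = H(X) + H(Y) - H(X,Y) = 0.1498 bits


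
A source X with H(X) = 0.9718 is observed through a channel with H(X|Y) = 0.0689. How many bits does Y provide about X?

I(X;Y) = H(X) - H(X|Y)
I(X;Y) = 0.9718 - 0.0689 = 0.9029 bits


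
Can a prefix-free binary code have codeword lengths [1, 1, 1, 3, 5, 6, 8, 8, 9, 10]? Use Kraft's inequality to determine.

Kraft inequality: Σ 2^(-l_i) ≤ 1 for prefix-free code
Calculating: 2^(-1) + 2^(-1) + 2^(-1) + 2^(-3) + 2^(-5) + 2^(-6) + 2^(-8) + 2^(-8) + 2^(-9) + 2^(-10)
= 0.5 + 0.5 + 0.5 + 0.125 + 0.03125 + 0.015625 + 0.00390625 + 0.00390625 + 0.001953125 + 0.0009765625
= 1.6826
Since 1.6826 > 1, prefix-free code does not exist


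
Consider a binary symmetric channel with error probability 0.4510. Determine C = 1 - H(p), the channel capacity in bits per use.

For BSC with error probability p:
C = 1 - H(p) where H(p) is binary entropy
H(0.4510) = -0.4510 × log₂(0.4510) - 0.5490 × log₂(0.5490)
H(p) = 0.9931
C = 1 - 0.9931 = 0.0069 bits/use


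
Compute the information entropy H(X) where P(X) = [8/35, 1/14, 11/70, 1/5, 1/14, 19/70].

H(X) = -Σ p(x) log₂ p(x)
  -8/35 × log₂(8/35) = 0.4867
  -1/14 × log₂(1/14) = 0.2720
  -11/70 × log₂(11/70) = 0.4195
  -1/5 × log₂(1/5) = 0.4644
  -1/14 × log₂(1/14) = 0.2720
  -19/70 × log₂(19/70) = 0.5107
H(X) = 2.4252 bits


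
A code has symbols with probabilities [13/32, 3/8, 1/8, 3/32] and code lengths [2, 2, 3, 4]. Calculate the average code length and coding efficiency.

Average length L = Σ p_i × l_i = 2.3125 bits
Entropy H = 1.7537 bits
Efficiency η = H/L × 100% = 75.84%


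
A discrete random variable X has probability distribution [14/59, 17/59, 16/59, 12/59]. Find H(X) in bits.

H(X) = -Σ p(x) log₂ p(x)
  -14/59 × log₂(14/59) = 0.4924
  -17/59 × log₂(17/59) = 0.5173
  -16/59 × log₂(16/59) = 0.5105
  -12/59 × log₂(12/59) = 0.4673
H(X) = 1.9876 bits


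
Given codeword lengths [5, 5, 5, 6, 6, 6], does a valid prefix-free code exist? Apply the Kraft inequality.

Kraft inequality: Σ 2^(-l_i) ≤ 1 for prefix-free code
Calculating: 2^(-5) + 2^(-5) + 2^(-5) + 2^(-6) + 2^(-6) + 2^(-6)
= 0.03125 + 0.03125 + 0.03125 + 0.015625 + 0.015625 + 0.015625
= 0.1406
Since 0.1406 ≤ 1, prefix-free code exists


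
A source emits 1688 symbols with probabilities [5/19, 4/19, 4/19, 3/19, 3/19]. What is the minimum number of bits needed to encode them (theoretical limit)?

Entropy H = 2.2943 bits/symbol
Minimum bits = H × n = 2.2943 × 1688
= 3872.73 bits


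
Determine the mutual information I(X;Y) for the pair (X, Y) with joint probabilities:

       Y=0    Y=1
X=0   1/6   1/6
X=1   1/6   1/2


H(X) = 0.9183, H(Y) = 0.9183, H(X,Y) = 1.7925
I(X;Y) = H(X) + H(Y) - H(X,Y) = 0.0441 bits


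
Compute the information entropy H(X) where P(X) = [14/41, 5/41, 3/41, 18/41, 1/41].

H(X) = -Σ p(x) log₂ p(x)
  -14/41 × log₂(14/41) = 0.5293
  -5/41 × log₂(5/41) = 0.3702
  -3/41 × log₂(3/41) = 0.2760
  -18/41 × log₂(18/41) = 0.5214
  -1/41 × log₂(1/41) = 0.1307
H(X) = 1.8276 bits


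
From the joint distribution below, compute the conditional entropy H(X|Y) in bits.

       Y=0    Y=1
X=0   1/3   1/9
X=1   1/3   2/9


H(X|Y) = Σ_y p(y) H(X|Y=y)
  p(Y=0) = 2/3, H(X|Y=0) = 1.0000
  p(Y=1) = 1/3, H(X|Y=1) = 0.9183
H(X|Y) = 0.6667×1.0000 + 0.3333×0.9183 = 0.9728 bits


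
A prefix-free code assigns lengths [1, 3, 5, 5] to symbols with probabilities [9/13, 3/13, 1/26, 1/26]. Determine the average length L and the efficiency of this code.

Average length L = Σ p_i × l_i = 1.7692 bits
Entropy H = 1.2170 bits
Efficiency η = H/L × 100% = 68.79%


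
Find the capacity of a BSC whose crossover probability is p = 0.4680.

For BSC with error probability p:
C = 1 - H(p) where H(p) is binary entropy
H(0.4680) = -0.4680 × log₂(0.4680) - 0.5320 × log₂(0.5320)
H(p) = 0.9970
C = 1 - 0.9970 = 0.0030 bits/use


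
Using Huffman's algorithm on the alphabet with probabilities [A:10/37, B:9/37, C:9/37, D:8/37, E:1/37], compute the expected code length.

Huffman tree construction:
Combine smallest probabilities repeatedly
Resulting codes:
  A: 11 (length 2)
  B: 00 (length 2)
  C: 01 (length 2)
  D: 101 (length 3)
  E: 100 (length 3)
Average length = Σ p(s) × length(s) = 2.2432 bits


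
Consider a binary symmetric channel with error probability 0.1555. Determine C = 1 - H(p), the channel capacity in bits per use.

For BSC with error probability p:
C = 1 - H(p) where H(p) is binary entropy
H(0.1555) = -0.1555 × log₂(0.1555) - 0.8445 × log₂(0.8445)
H(p) = 0.6234
C = 1 - 0.6234 = 0.3766 bits/use


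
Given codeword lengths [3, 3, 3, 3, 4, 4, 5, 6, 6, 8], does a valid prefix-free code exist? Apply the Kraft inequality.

Kraft inequality: Σ 2^(-l_i) ≤ 1 for prefix-free code
Calculating: 2^(-3) + 2^(-3) + 2^(-3) + 2^(-3) + 2^(-4) + 2^(-4) + 2^(-5) + 2^(-6) + 2^(-6) + 2^(-8)
= 0.125 + 0.125 + 0.125 + 0.125 + 0.0625 + 0.0625 + 0.03125 + 0.015625 + 0.015625 + 0.00390625
= 0.6914
Since 0.6914 ≤ 1, prefix-free code exists


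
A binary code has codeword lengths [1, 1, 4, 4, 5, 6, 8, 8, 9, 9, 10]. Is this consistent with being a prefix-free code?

Kraft inequality: Σ 2^(-l_i) ≤ 1 for prefix-free code
Calculating: 2^(-1) + 2^(-1) + 2^(-4) + 2^(-4) + 2^(-5) + 2^(-6) + 2^(-8) + 2^(-8) + 2^(-9) + 2^(-9) + 2^(-10)
= 0.5 + 0.5 + 0.0625 + 0.0625 + 0.03125 + 0.015625 + 0.00390625 + 0.00390625 + 0.001953125 + 0.001953125 + 0.0009765625
= 1.1846
Since 1.1846 > 1, prefix-free code does not exist


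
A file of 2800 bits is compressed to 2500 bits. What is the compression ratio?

Compression ratio = Original / Compressed
= 2800 / 2500 = 1.12:1


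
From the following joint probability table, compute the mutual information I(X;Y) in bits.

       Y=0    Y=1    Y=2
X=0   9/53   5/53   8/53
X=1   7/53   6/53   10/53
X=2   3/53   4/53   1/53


H(X) = 1.4610, H(Y) = 1.5765, H(X,Y) = 2.9869
I(X;Y) = H(X) + H(Y) - H(X,Y) = 0.0506 bits


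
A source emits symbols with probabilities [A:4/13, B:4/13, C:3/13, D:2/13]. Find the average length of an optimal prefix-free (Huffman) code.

Huffman tree construction:
Combine smallest probabilities repeatedly
Resulting codes:
  A: 10 (length 2)
  B: 11 (length 2)
  C: 01 (length 2)
  D: 00 (length 2)
Average length = Σ p(s) × length(s) = 2.0000 bits


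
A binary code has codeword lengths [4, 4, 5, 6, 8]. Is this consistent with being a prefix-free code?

Kraft inequality: Σ 2^(-l_i) ≤ 1 for prefix-free code
Calculating: 2^(-4) + 2^(-4) + 2^(-5) + 2^(-6) + 2^(-8)
= 0.0625 + 0.0625 + 0.03125 + 0.015625 + 0.00390625
= 0.1758
Since 0.1758 ≤ 1, prefix-free code exists


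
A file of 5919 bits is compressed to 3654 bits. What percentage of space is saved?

Space savings = (1 - Compressed/Original) × 100%
= (1 - 3654/5919) × 100%
= 38.27%


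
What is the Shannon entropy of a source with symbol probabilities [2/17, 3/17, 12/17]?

H(X) = -Σ p(x) log₂ p(x)
  -2/17 × log₂(2/17) = 0.3632
  -3/17 × log₂(3/17) = 0.4416
  -12/17 × log₂(12/17) = 0.3547
H(X) = 1.1596 bits


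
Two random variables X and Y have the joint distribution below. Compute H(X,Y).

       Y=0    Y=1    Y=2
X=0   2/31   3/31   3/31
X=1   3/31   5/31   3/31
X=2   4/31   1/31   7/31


H(X,Y) = -Σ p(x,y) log₂ p(x,y)
  p(0,0)=2/31: -0.0645 × log₂(0.0645) = 0.2551
  p(0,1)=3/31: -0.0968 × log₂(0.0968) = 0.3261
  p(0,2)=3/31: -0.0968 × log₂(0.0968) = 0.3261
  p(1,0)=3/31: -0.0968 × log₂(0.0968) = 0.3261
  p(1,1)=5/31: -0.1613 × log₂(0.1613) = 0.4246
  p(1,2)=3/31: -0.0968 × log₂(0.0968) = 0.3261
  p(2,0)=4/31: -0.1290 × log₂(0.1290) = 0.3812
  p(2,1)=1/31: -0.0323 × log₂(0.0323) = 0.1598
  p(2,2)=7/31: -0.2258 × log₂(0.2258) = 0.4848
H(X,Y) = 3.0097 bits


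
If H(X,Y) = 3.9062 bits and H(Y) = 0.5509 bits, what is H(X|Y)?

Chain rule: H(X,Y) = H(X|Y) + H(Y)
H(X|Y) = H(X,Y) - H(Y) = 3.9062 - 0.5509 = 3.3553 bits


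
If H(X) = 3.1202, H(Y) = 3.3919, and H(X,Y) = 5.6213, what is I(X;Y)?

I(X;Y) = H(X) + H(Y) - H(X,Y)
I(X;Y) = 3.1202 + 3.3919 - 5.6213 = 0.8908 bits


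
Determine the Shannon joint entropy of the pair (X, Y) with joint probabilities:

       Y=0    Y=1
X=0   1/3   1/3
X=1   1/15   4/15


H(X,Y) = -Σ p(x,y) log₂ p(x,y)
  p(0,0)=1/3: -0.3333 × log₂(0.3333) = 0.5283
  p(0,1)=1/3: -0.3333 × log₂(0.3333) = 0.5283
  p(1,0)=1/15: -0.0667 × log₂(0.0667) = 0.2605
  p(1,1)=4/15: -0.2667 × log₂(0.2667) = 0.5085
H(X,Y) = 1.8256 bits


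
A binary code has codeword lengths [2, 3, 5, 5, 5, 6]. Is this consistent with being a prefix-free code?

Kraft inequality: Σ 2^(-l_i) ≤ 1 for prefix-free code
Calculating: 2^(-2) + 2^(-3) + 2^(-5) + 2^(-5) + 2^(-5) + 2^(-6)
= 0.25 + 0.125 + 0.03125 + 0.03125 + 0.03125 + 0.015625
= 0.4844
Since 0.4844 ≤ 1, prefix-free code exists


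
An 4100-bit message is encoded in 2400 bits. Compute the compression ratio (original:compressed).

Compression ratio = Original / Compressed
= 4100 / 2400 = 1.71:1


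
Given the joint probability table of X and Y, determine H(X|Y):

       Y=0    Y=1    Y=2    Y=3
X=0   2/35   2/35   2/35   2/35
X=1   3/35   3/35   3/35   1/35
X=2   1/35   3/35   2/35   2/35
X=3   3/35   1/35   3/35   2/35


H(X|Y) = Σ_y p(y) H(X|Y=y)
  p(Y=0) = 9/35, H(X|Y=0) = 1.8911
  p(Y=1) = 9/35, H(X|Y=1) = 1.8911
  p(Y=2) = 2/7, H(X|Y=2) = 1.9710
  p(Y=3) = 1/5, H(X|Y=3) = 1.9502
H(X|Y) = 0.2571×1.8911 + 0.2571×1.8911 + 0.2857×1.9710 + 0.2000×1.9502 = 1.9257 bits


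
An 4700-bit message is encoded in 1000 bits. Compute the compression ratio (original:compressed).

Compression ratio = Original / Compressed
= 4700 / 1000 = 4.70:1


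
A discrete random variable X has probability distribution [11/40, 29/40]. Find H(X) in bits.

H(X) = -Σ p(x) log₂ p(x)
  -11/40 × log₂(11/40) = 0.5122
  -29/40 × log₂(29/40) = 0.3364
H(X) = 0.8485 bits


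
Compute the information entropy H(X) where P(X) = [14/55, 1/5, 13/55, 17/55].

H(X) = -Σ p(x) log₂ p(x)
  -14/55 × log₂(14/55) = 0.5025
  -1/5 × log₂(1/5) = 0.4644
  -13/55 × log₂(13/55) = 0.4919
  -17/55 × log₂(17/55) = 0.5236
H(X) = 1.9823 bits


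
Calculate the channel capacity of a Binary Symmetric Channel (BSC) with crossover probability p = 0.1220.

For BSC with error probability p:
C = 1 - H(p) where H(p) is binary entropy
H(0.1220) = -0.1220 × log₂(0.1220) - 0.8780 × log₂(0.8780)
H(p) = 0.5351
C = 1 - 0.5351 = 0.4649 bits/use


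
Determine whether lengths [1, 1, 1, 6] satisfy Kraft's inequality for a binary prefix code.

Kraft inequality: Σ 2^(-l_i) ≤ 1 for prefix-free code
Calculating: 2^(-1) + 2^(-1) + 2^(-1) + 2^(-6)
= 0.5 + 0.5 + 0.5 + 0.015625
= 1.5156
Since 1.5156 > 1, prefix-free code does not exist


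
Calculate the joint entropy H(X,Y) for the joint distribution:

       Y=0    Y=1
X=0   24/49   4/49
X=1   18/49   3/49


H(X,Y) = -Σ p(x,y) log₂ p(x,y)
  p(0,0)=24/49: -0.4898 × log₂(0.4898) = 0.5044
  p(0,1)=4/49: -0.0816 × log₂(0.0816) = 0.2951
  p(1,0)=18/49: -0.3673 × log₂(0.3673) = 0.5307
  p(1,1)=3/49: -0.0612 × log₂(0.0612) = 0.2467
H(X,Y) = 1.5769 bits


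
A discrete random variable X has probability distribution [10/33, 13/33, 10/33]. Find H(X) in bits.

H(X) = -Σ p(x) log₂ p(x)
  -10/33 × log₂(10/33) = 0.5220
  -13/33 × log₂(13/33) = 0.5294
  -10/33 × log₂(10/33) = 0.5220
H(X) = 1.5734 bits


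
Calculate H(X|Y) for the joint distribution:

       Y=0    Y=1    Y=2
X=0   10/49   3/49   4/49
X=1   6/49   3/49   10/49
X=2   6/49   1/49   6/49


H(X|Y) = Σ_y p(y) H(X|Y=y)
  p(Y=0) = 22/49, H(X|Y=0) = 1.5395
  p(Y=1) = 1/7, H(X|Y=1) = 1.4488
  p(Y=2) = 20/49, H(X|Y=2) = 1.4855
H(X|Y) = 0.4490×1.5395 + 0.1429×1.4488 + 0.4082×1.4855 = 1.5045 bits


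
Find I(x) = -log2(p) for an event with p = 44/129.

Information content I(x) = -log₂(p(x))
I = -log₂(44/129) = -log₂(0.3411)
I = 1.5518 bits


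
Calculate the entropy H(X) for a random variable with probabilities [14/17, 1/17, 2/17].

H(X) = -Σ p(x) log₂ p(x)
  -14/17 × log₂(14/17) = 0.2307
  -1/17 × log₂(1/17) = 0.2404
  -2/17 × log₂(2/17) = 0.3632
H(X) = 0.8343 bits


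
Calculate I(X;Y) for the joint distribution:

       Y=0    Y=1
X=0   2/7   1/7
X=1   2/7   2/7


H(X) = 0.9852, H(Y) = 0.9852, H(X,Y) = 1.9502
I(X;Y) = H(X) + H(Y) - H(X,Y) = 0.0202 bits


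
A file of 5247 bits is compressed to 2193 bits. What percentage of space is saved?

Space savings = (1 - Compressed/Original) × 100%
= (1 - 2193/5247) × 100%
= 58.20%


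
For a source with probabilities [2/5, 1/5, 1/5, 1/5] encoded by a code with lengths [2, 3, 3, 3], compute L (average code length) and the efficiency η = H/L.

Average length L = Σ p_i × l_i = 2.6000 bits
Entropy H = 1.9219 bits
Efficiency η = H/L × 100% = 73.92%


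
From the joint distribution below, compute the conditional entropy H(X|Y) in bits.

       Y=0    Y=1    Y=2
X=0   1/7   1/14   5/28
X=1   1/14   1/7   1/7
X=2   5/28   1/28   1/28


H(X|Y) = Σ_y p(y) H(X|Y=y)
  p(Y=0) = 11/28, H(X|Y=0) = 1.4949
  p(Y=1) = 1/4, H(X|Y=1) = 1.3788
  p(Y=2) = 5/14, H(X|Y=2) = 1.3610
H(X|Y) = 0.3929×1.4949 + 0.2500×1.3788 + 0.3571×1.3610 = 1.4180 bits


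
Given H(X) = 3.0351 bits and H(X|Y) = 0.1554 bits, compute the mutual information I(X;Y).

I(X;Y) = H(X) - H(X|Y)
I(X;Y) = 3.0351 - 0.1554 = 2.8797 bits


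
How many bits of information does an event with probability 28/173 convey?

Information content I(x) = -log₂(p(x))
I = -log₂(28/173) = -log₂(0.1618)
I = 2.6273 bits


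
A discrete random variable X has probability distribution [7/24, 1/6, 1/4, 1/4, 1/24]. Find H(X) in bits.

H(X) = -Σ p(x) log₂ p(x)
  -7/24 × log₂(7/24) = 0.5185
  -1/6 × log₂(1/6) = 0.4308
  -1/4 × log₂(1/4) = 0.5000
  -1/4 × log₂(1/4) = 0.5000
  -1/24 × log₂(1/24) = 0.1910
H(X) = 2.1403 bits


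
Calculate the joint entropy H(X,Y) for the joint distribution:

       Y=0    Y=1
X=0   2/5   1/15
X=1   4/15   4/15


H(X,Y) = -Σ p(x,y) log₂ p(x,y)
  p(0,0)=2/5: -0.4000 × log₂(0.4000) = 0.5288
  p(0,1)=1/15: -0.0667 × log₂(0.0667) = 0.2605
  p(1,0)=4/15: -0.2667 × log₂(0.2667) = 0.5085
  p(1,1)=4/15: -0.2667 × log₂(0.2667) = 0.5085
H(X,Y) = 1.8062 bits


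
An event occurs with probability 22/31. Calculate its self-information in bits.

Information content I(x) = -log₂(p(x))
I = -log₂(22/31) = -log₂(0.7097)
I = 0.4948 bits


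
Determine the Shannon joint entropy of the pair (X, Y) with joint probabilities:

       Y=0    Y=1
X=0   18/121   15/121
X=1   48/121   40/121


H(X,Y) = -Σ p(x,y) log₂ p(x,y)
  p(0,0)=18/121: -0.1488 × log₂(0.1488) = 0.4089
  p(0,1)=15/121: -0.1240 × log₂(0.1240) = 0.3734
  p(1,0)=48/121: -0.3967 × log₂(0.3967) = 0.5292
  p(1,1)=40/121: -0.3306 × log₂(0.3306) = 0.5279
H(X,Y) = 1.8394 bits


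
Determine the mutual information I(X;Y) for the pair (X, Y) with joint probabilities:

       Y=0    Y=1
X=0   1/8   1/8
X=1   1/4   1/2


H(X) = 0.8113, H(Y) = 0.9544, H(X,Y) = 1.7500
I(X;Y) = H(X) + H(Y) - H(X,Y) = 0.0157 bits


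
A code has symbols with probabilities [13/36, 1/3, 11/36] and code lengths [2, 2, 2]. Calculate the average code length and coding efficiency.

Average length L = Σ p_i × l_i = 2.0000 bits
Entropy H = 1.5816 bits
Efficiency η = H/L × 100% = 79.08%


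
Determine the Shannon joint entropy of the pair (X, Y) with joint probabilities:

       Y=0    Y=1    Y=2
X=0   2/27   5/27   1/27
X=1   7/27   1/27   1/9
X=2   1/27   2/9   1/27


H(X,Y) = -Σ p(x,y) log₂ p(x,y)
  p(0,0)=2/27: -0.0741 × log₂(0.0741) = 0.2781
  p(0,1)=5/27: -0.1852 × log₂(0.1852) = 0.4505
  p(0,2)=1/27: -0.0370 × log₂(0.0370) = 0.1761
  p(1,0)=7/27: -0.2593 × log₂(0.2593) = 0.5049
  p(1,1)=1/27: -0.0370 × log₂(0.0370) = 0.1761
  p(1,2)=1/9: -0.1111 × log₂(0.1111) = 0.3522
  p(2,0)=1/27: -0.0370 × log₂(0.0370) = 0.1761
  p(2,1)=2/9: -0.2222 × log₂(0.2222) = 0.4822
  p(2,2)=1/27: -0.0370 × log₂(0.0370) = 0.1761
H(X,Y) = 2.7725 bits


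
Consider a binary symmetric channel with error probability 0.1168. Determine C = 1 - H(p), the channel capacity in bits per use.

For BSC with error probability p:
C = 1 - H(p) where H(p) is binary entropy
H(0.1168) = -0.1168 × log₂(0.1168) - 0.8832 × log₂(0.8832)
H(p) = 0.5201
C = 1 - 0.5201 = 0.4799 bits/use


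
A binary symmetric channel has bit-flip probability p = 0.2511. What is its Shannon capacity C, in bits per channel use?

For BSC with error probability p:
C = 1 - H(p) where H(p) is binary entropy
H(0.2511) = -0.2511 × log₂(0.2511) - 0.7489 × log₂(0.7489)
H(p) = 0.8130
C = 1 - 0.8130 = 0.1870 bits/use


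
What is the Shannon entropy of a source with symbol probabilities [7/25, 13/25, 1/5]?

H(X) = -Σ p(x) log₂ p(x)
  -7/25 × log₂(7/25) = 0.5142
  -13/25 × log₂(13/25) = 0.4906
  -1/5 × log₂(1/5) = 0.4644
H(X) = 1.4692 bits


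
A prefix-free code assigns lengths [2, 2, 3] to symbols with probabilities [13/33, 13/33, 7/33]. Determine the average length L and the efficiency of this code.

Average length L = Σ p_i × l_i = 2.2121 bits
Entropy H = 1.5334 bits
Efficiency η = H/L × 100% = 69.32%


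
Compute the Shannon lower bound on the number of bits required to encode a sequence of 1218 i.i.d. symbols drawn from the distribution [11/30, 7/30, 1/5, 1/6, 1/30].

Entropy H = 2.0794 bits/symbol
Minimum bits = H × n = 2.0794 × 1218
= 2532.71 bits


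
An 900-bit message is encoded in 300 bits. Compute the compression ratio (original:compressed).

Compression ratio = Original / Compressed
= 900 / 300 = 3.00:1


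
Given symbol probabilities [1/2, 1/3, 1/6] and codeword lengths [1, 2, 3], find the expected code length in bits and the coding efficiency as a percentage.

Average length L = Σ p_i × l_i = 1.6667 bits
Entropy H = 1.4591 bits
Efficiency η = H/L × 100% = 87.55%


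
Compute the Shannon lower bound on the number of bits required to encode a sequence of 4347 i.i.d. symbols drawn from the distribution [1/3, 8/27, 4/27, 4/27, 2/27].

Entropy H = 2.1427 bits/symbol
Minimum bits = H × n = 2.1427 × 4347
= 9314.27 bits


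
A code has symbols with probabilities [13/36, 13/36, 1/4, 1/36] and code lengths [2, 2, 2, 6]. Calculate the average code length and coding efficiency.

Average length L = Σ p_i × l_i = 2.1111 bits
Entropy H = 1.7049 bits
Efficiency η = H/L × 100% = 80.76%


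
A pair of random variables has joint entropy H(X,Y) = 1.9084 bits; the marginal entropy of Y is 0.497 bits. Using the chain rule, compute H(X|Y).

Chain rule: H(X,Y) = H(X|Y) + H(Y)
H(X|Y) = H(X,Y) - H(Y) = 1.9084 - 0.497 = 1.4114 bits


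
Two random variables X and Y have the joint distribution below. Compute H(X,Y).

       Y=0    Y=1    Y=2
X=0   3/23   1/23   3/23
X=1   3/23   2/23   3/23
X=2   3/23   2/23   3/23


H(X,Y) = -Σ p(x,y) log₂ p(x,y)
  p(0,0)=3/23: -0.1304 × log₂(0.1304) = 0.3833
  p(0,1)=1/23: -0.0435 × log₂(0.0435) = 0.1967
  p(0,2)=3/23: -0.1304 × log₂(0.1304) = 0.3833
  p(1,0)=3/23: -0.1304 × log₂(0.1304) = 0.3833
  p(1,1)=2/23: -0.0870 × log₂(0.0870) = 0.3064
  p(1,2)=3/23: -0.1304 × log₂(0.1304) = 0.3833
  p(2,0)=3/23: -0.1304 × log₂(0.1304) = 0.3833
  p(2,1)=2/23: -0.0870 × log₂(0.0870) = 0.3064
  p(2,2)=3/23: -0.1304 × log₂(0.1304) = 0.3833
H(X,Y) = 3.1092 bits


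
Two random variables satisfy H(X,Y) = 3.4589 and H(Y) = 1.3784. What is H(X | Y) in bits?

Chain rule: H(X,Y) = H(X|Y) + H(Y)
H(X|Y) = H(X,Y) - H(Y) = 3.4589 - 1.3784 = 2.0805 bits
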